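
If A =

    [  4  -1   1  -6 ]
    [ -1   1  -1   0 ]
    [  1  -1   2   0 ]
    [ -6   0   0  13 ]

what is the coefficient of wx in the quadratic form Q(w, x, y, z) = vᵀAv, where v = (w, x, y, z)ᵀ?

The coefficient of wx is A[1,2] + A[2,1] = 2·(-1) = -2.

-2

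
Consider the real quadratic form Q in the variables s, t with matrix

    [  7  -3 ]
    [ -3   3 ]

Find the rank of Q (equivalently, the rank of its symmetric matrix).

Applying the same elementary operations to the rows and columns of A produces a congruent diagonal matrix with entries 7, 12/7.
So there are 2 positive pivots.
The rank is the number of nonzero pivots: 2.

2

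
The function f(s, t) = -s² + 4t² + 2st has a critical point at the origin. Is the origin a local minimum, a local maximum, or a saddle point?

saddle point

The Hessian at the origin is H = [[-2, 2], [2, 8]].
det H = -2·8 − (2)² = -20 < 0, so H is indefinite.
Therefore the origin is a saddle point.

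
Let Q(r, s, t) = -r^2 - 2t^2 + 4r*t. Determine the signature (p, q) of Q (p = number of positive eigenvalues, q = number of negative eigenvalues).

(1, 1)

The symmetric matrix is A = [[-1, 0, 2], [0, 0, 0], [2, 0, -2]].
Congruent diagonalization of A (simultaneous row and column reduction) yields pivots -1, 0, 2.
Counting signs: 1 positive, 1 negative, 1 zero.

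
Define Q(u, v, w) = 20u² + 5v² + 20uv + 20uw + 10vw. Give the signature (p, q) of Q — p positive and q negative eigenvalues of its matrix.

(1, 1)

Write A = [[20, 10, 10], [10, 5, 5], [10, 5, 0]].
Congruent diagonalization of A (simultaneous row and column reduction) yields pivots 20, 0, -5.
That gives 1 positive, 1 negative, 1 zero pivots.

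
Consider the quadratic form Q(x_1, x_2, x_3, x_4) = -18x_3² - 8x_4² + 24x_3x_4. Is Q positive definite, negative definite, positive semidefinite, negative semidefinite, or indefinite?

The associated matrix is A = [[0, 0, 0, 0], [0, 0, 0, 0], [0, 0, -18, 12], [0, 0, 12, -8]].
Row-reducing A symmetrically gives the diagonal entries 0, 0, -18, 0.
That gives 1 negative, 3 zero pivots.
Hence Q is negative semidefinite.

negative semidefinite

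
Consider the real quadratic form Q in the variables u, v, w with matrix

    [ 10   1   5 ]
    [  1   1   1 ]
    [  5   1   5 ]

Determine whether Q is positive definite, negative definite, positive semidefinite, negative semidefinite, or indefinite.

positive definite

An LDLᵀ factorisation of A has diagonal entries 10, 9/10, 20/9.
So there are 3 positive pivots.
Hence Q is positive definite.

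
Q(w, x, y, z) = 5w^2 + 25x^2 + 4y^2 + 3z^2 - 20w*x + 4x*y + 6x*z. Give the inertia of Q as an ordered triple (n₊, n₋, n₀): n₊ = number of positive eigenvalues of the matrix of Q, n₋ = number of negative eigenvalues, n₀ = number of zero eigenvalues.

Write A = [[5, -10, 0, 0], [-10, 25, 2, 3], [0, 2, 4, 0], [0, 3, 0, 3]].
Applying the same elementary operations to the rows and columns of A produces a congruent diagonal matrix with entries 5, 5, 16/5, 3/4.
That gives 4 positive pivots.

(4, 0, 0)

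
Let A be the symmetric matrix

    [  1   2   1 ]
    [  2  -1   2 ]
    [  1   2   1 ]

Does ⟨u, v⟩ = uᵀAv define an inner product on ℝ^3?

Congruent diagonalization of A (simultaneous row and column reduction) yields pivots 1, -5, 0.
That gives 1 positive, 1 negative, 1 zero pivots.
Hence Q is indefinite.
⟨·,·⟩ is an inner product exactly when A is positive definite.

no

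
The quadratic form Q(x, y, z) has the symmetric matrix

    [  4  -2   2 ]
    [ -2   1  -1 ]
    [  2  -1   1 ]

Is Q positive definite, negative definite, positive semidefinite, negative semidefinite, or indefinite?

Congruent diagonalization of A (simultaneous row and column reduction) yields pivots 4, 0, 0.
That gives 1 positive, 2 zero pivots.
Hence Q is positive semidefinite.

positive semidefinite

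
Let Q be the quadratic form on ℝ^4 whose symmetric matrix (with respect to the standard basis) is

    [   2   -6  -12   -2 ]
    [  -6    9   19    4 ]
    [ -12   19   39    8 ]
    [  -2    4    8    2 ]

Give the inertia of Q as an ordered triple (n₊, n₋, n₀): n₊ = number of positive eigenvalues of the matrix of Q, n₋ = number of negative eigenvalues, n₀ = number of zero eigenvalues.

Applying the same elementary operations to the rows and columns of A produces a congruent diagonal matrix with entries 2, -9, -8/9, 1/2.
So there are 2 positive, 2 negative pivots.

(2, 2, 0)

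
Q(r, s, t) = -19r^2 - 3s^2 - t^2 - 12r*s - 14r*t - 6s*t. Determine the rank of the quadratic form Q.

3

The symmetric matrix is A = [[-19, -6, -7], [-6, -3, -3], [-7, -3, -1]].
Applying the same elementary operations to the rows and columns of A produces a congruent diagonal matrix with entries -19, -21/19, 15/7.
So there are 1 positive, 2 negative pivots.
The rank is the number of nonzero pivots: 3.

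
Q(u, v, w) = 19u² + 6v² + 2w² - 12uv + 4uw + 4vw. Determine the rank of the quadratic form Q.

3

Write A = [[19, -6, 2], [-6, 6, 2], [2, 2, 2]].
Applying the same elementary operations to the rows and columns of A produces a congruent diagonal matrix with entries 19, 78/19, 4/39.
That gives 3 positive pivots.
The rank is the number of nonzero pivots: 3.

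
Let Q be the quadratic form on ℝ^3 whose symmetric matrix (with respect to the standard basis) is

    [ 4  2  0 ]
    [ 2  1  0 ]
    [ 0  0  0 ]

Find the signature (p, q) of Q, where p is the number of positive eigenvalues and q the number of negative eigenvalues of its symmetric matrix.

Congruent diagonalization of A (simultaneous row and column reduction) yields pivots 4, 0, 0.
That gives 1 positive, 2 zero pivots.

(1, 0)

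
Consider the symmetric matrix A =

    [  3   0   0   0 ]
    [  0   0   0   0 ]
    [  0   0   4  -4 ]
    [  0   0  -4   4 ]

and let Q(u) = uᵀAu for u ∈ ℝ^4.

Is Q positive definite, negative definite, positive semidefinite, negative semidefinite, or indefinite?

positive semidefinite

Congruent diagonalization of A (simultaneous row and column reduction) yields pivots 3, 0, 4, 0.
That gives 2 positive, 2 zero pivots.
Hence Q is positive semidefinite.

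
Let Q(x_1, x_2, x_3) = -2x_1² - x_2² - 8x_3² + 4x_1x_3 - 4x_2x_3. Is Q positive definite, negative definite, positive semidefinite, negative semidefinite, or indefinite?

negative definite

Write A = [[-2, 0, 2], [0, -1, -2], [2, -2, -8]].
Congruent diagonalization of A (simultaneous row and column reduction) yields pivots -2, -1, -2.
So there are 3 negative pivots.
Hence Q is negative definite.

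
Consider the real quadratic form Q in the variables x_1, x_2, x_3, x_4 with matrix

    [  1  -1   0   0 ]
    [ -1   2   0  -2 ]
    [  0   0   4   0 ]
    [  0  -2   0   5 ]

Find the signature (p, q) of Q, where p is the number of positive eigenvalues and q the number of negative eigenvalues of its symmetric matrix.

Applying the same elementary operations to the rows and columns of A produces a congruent diagonal matrix with entries 1, 1, 4, 1.
That gives 4 positive pivots.

(4, 0)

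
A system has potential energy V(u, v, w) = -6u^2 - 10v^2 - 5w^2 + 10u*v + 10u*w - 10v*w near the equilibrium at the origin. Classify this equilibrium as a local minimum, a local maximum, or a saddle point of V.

local maximum

The Hessian at the origin is H = [[-12, 10, 10], [10, -20, -10], [10, -10, -10]].
An LDLᵀ factorisation of H has diagonal entries -12, -35/3, -10/7.
Counting signs: 3 negative.
H is negative definite, so the origin is a strict local maximum.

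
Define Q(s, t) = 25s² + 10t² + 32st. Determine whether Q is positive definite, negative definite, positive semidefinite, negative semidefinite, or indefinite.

The symmetric matrix of Q is [[25, 16], [16, 10]].
For the 2×2 matrix [[25, 16], [16, 10]]: det = 25·10 − (16)² = -6, trace = 35.
det < 0 so the eigenvalues have opposite signs; the form is indefinite.

indefinite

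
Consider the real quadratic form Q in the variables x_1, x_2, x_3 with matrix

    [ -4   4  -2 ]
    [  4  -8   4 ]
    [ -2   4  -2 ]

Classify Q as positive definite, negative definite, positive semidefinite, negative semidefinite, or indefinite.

negative semidefinite

Congruent diagonalization of A (simultaneous row and column reduction) yields pivots -4, -4, 0.
So there are 2 negative, 1 zero pivots.
Hence Q is negative semidefinite.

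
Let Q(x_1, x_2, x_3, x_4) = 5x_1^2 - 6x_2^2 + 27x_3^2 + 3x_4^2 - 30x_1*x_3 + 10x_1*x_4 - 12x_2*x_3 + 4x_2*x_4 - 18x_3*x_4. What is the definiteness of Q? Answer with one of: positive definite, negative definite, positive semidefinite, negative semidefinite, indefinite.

indefinite

The symmetric matrix is A = [[5, 0, -15, 5], [0, -6, -6, 2], [-15, -6, 27, -9], [5, 2, -9, 3]].
Row-reducing A symmetrically gives the diagonal entries 5, -6, -12, 0.
So there are 1 positive, 2 negative, 1 zero pivots.
Hence Q is indefinite.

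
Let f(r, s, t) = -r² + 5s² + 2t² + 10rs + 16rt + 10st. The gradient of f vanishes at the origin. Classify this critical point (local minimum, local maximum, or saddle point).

saddle point

The Hessian at the origin is H = [[-2, 10, 16], [10, 10, 10], [16, 10, 4]].
Applying the same elementary operations to the rows and columns of H produces a congruent diagonal matrix with entries -2, 60, -3.
So there are 1 positive, 2 negative pivots.
H is indefinite, so the origin is a saddle point.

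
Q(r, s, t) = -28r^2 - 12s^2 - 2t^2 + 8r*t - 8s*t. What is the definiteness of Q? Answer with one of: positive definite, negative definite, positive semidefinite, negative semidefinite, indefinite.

The symmetric matrix of Q is A = [[-28, 0, 4], [0, -12, -4], [4, -4, -2]].
Leading principal minors: Δ_1 = -28, Δ_2 = 336, Δ_3 = -32.
The signs alternate starting with Δ_1 < 0, so by Sylvester's criterion Q is negative definite.

negative definite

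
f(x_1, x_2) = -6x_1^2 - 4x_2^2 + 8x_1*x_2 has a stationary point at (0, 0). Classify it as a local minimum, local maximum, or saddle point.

local maximum

The Hessian at the origin is H = [[-12, 8], [8, -8]].
det H = -12·-8 − (8)² = 32 > 0 and H[1,1] = -12 < 0, so H is negative definite.
Therefore the origin is a local maximum.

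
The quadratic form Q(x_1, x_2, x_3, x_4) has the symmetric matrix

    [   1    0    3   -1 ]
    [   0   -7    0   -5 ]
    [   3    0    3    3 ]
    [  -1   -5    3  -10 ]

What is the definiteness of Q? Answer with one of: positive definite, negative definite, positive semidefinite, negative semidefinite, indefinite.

An LDLᵀ factorisation of A has diagonal entries 1, -7, -6, -10/7.
Counting signs: 1 positive, 3 negative.
Hence Q is indefinite.

indefinite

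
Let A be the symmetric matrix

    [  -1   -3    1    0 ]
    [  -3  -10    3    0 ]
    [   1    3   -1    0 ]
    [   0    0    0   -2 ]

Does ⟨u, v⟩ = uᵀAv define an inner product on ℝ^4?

no

Congruent diagonalization of A (simultaneous row and column reduction) yields pivots -1, -1, 0, -2.
That gives 3 negative, 1 zero pivots.
Hence Q is negative semidefinite.
⟨·,·⟩ is an inner product exactly when A is positive definite.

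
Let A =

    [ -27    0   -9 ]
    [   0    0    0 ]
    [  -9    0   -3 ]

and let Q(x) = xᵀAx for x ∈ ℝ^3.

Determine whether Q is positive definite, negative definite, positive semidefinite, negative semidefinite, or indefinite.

Row-reducing A symmetrically gives the diagonal entries -27, 0, 0.
Counting signs: 1 negative, 2 zero.
Hence Q is negative semidefinite.

negative semidefinite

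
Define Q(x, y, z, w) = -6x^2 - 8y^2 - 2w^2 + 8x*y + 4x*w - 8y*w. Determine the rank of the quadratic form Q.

Write A = [[-6, 4, 0, 2], [4, -8, 0, -4], [0, 0, 0, 0], [2, -4, 0, -2]].
Symmetric row and column elimination reduces A to a congruent diagonal form with pivots -6, -16/3, 0, 0.
Counting signs: 2 negative, 2 zero.
The rank is the number of nonzero pivots: 2.

2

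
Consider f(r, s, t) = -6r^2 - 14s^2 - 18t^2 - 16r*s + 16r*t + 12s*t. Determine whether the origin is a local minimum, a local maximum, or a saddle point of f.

The Hessian at the origin is H = [[-12, -16, 16], [-16, -28, 12], [16, 12, -36]].
Congruent diagonalization of H (simultaneous row and column reduction) yields pivots -12, -20/3, -8/5.
That gives 3 negative pivots.
H is negative definite, so the origin is a strict local maximum.

local maximum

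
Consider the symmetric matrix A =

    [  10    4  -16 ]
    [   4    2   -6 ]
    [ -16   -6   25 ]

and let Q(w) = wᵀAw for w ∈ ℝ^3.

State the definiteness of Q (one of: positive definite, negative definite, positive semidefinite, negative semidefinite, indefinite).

Row-reducing A symmetrically gives the diagonal entries 10, 2/5, -1.
Counting signs: 2 positive, 1 negative.
Hence Q is indefinite.

indefinite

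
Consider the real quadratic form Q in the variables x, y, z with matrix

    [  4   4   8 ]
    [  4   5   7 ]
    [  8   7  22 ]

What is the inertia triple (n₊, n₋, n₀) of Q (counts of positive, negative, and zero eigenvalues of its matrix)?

An LDLᵀ factorisation of A has diagonal entries 4, 1, 5.
So there are 3 positive pivots.

(3, 0, 0)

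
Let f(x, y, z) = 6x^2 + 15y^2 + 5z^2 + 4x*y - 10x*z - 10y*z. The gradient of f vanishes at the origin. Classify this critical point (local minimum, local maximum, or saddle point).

local minimum

The Hessian at the origin is H = [[12, 4, -10], [4, 30, -10], [-10, -10, 10]].
Symmetric row and column elimination reduces H to a congruent diagonal form with pivots 12, 86/3, 5/43.
Counting signs: 3 positive.
H is positive definite, so the origin is a strict local minimum.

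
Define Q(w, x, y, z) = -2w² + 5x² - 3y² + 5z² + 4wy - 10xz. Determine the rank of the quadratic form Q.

3

The associated matrix is A = [[-2, 0, 2, 0], [0, 5, 0, -5], [2, 0, -3, 0], [0, -5, 0, 5]].
Congruent diagonalization of A (simultaneous row and column reduction) yields pivots -2, 5, -1, 0.
So there are 1 positive, 2 negative, 1 zero pivots.
The rank is the number of nonzero pivots: 3.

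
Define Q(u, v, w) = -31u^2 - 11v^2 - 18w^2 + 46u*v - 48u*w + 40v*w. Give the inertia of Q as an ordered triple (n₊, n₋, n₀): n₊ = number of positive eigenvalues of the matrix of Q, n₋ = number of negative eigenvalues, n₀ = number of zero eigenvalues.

Write A = [[-31, 23, -24], [23, -11, 20], [-24, 20, -18]].
Symmetric row and column elimination reduces A to a congruent diagonal form with pivots -31, 188/31, -10/47.
So there are 1 positive, 2 negative pivots.

(1, 2, 0)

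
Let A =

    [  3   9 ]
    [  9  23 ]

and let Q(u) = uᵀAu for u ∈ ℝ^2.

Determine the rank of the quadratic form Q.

Row-reducing A symmetrically gives the diagonal entries 3, -4.
So there are 1 positive, 1 negative pivots.
The rank is the number of nonzero pivots: 2.

2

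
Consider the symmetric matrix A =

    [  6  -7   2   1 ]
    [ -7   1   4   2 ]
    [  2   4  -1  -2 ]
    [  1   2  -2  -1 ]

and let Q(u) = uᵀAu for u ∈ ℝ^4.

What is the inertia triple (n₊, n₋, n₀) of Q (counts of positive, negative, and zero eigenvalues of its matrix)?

(3, 1, 0)

Row-reducing A symmetrically gives the diagonal entries 6, -43/6, 169/43, 30/169.
Counting signs: 3 positive, 1 negative.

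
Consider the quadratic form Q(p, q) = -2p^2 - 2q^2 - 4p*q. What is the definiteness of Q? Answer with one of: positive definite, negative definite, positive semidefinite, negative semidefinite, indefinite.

negative semidefinite

The symmetric matrix of Q is [[-2, -2], [-2, -2]].
For the 2×2 matrix [[-2, -2], [-2, -2]]: det = -2·-2 − (-2)² = 0, trace = -4.
det = 0 so one eigenvalue is zero; the form is semidefinite with the sign of the trace.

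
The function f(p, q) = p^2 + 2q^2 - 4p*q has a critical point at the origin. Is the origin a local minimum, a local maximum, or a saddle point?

The Hessian at the origin is H = [[2, -4], [-4, 4]].
det H = 2·4 − (-4)² = -8 < 0, so H is indefinite.
Therefore the origin is a saddle point.

saddle point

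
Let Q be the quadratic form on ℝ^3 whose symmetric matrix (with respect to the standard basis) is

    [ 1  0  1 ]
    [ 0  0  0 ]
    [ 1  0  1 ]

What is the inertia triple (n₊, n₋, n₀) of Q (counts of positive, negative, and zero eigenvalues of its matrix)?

Congruent diagonalization of A (simultaneous row and column reduction) yields pivots 1, 0, 0.
Counting signs: 1 positive, 2 zero.

(1, 0, 2)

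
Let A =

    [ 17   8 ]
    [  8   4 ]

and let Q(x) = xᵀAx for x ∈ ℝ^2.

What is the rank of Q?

Symmetric row and column elimination reduces A to a congruent diagonal form with pivots 17, 4/17.
That gives 2 positive pivots.
The rank is the number of nonzero pivots: 2.

2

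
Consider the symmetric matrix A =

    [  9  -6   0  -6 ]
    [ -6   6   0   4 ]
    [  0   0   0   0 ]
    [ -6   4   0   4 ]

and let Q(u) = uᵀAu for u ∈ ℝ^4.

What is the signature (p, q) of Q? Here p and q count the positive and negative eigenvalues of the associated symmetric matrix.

(2, 0)

Symmetric row and column elimination reduces A to a congruent diagonal form with pivots 9, 2, 0, 0.
So there are 2 positive, 2 zero pivots.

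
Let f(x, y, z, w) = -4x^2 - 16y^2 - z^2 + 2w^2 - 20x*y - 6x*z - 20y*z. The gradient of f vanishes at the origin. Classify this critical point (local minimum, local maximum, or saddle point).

The Hessian at the origin is H = [[-8, -20, -6, 0], [-20, -32, -20, 0], [-6, -20, -2, 0], [0, 0, 0, 4]].
Applying the same elementary operations to the rows and columns of H produces a congruent diagonal matrix with entries -8, 18, 10/9, 4.
That gives 3 positive, 1 negative pivots.
H is indefinite, so the origin is a saddle point.

saddle point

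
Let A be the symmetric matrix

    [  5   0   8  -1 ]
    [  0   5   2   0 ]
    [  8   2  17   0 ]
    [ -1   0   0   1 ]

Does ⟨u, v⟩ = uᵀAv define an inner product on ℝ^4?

yes

Applying the same elementary operations to the rows and columns of A produces a congruent diagonal matrix with entries 5, 5, 17/5, 4/85.
So there are 4 positive pivots.
Hence Q is positive definite.
⟨·,·⟩ is an inner product exactly when A is positive definite.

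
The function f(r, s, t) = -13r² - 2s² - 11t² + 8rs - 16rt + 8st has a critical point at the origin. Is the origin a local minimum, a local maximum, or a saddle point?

local maximum

The Hessian at the origin is H = [[-26, 8, -16], [8, -4, 8], [-16, 8, -22]].
Congruent diagonalization of H (simultaneous row and column reduction) yields pivots -26, -20/13, -6.
That gives 3 negative pivots.
H is negative definite, so the origin is a strict local maximum.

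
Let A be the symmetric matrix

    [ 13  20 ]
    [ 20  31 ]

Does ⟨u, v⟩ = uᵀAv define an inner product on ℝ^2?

Row-reducing A symmetrically gives the diagonal entries 13, 3/13.
That gives 2 positive pivots.
Hence Q is positive definite.
⟨·,·⟩ is an inner product exactly when A is positive definite.

yes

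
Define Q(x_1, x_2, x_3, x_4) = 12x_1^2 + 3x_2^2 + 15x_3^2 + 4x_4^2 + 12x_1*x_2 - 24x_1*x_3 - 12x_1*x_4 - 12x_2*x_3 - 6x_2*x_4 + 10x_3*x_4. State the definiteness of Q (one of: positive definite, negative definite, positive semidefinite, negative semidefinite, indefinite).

positive semidefinite

The symmetric matrix is A = [[12, 6, -12, -6], [6, 3, -6, -3], [-12, -6, 15, 5], [-6, -3, 5, 4]].
Congruent diagonalization of A (simultaneous row and column reduction) yields pivots 12, 0, 3, 2/3.
Counting signs: 3 positive, 1 zero.
Hence Q is positive semidefinite.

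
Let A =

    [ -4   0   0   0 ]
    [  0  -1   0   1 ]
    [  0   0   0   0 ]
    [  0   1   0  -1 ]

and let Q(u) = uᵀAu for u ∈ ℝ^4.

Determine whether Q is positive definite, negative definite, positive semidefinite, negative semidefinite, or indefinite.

negative semidefinite

Applying the same elementary operations to the rows and columns of A produces a congruent diagonal matrix with entries -4, -1, 0, 0.
That gives 2 negative, 2 zero pivots.
Hence Q is negative semidefinite.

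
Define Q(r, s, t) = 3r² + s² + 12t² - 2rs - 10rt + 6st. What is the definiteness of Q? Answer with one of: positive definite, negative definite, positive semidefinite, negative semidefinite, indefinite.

The associated matrix is A = [[3, -1, -5], [-1, 1, 3], [-5, 3, 12]].
Symmetric row and column elimination reduces A to a congruent diagonal form with pivots 3, 2/3, 1.
Counting signs: 3 positive.
Hence Q is positive definite.

positive definite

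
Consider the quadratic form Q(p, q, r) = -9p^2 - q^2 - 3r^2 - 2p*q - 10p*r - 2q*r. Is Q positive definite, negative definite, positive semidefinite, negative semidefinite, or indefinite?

The associated matrix is A = [[-9, -1, -5], [-1, -1, -1], [-5, -1, -3]].
Row-reducing A symmetrically gives the diagonal entries -9, -8/9, 0.
That gives 2 negative, 1 zero pivots.
Hence Q is negative semidefinite.

negative semidefinite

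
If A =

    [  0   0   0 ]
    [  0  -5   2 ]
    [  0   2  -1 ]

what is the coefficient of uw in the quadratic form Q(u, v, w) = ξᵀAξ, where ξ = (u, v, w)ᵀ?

0

The coefficient of uw is A[1,3] + A[3,1] = 2·0 = 0.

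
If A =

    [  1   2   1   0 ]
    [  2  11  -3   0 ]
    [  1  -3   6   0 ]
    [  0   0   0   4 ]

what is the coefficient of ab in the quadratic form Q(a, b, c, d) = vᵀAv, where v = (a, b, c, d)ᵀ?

4

The coefficient of ab is A[1,2] + A[2,1] = 2·2 = 4.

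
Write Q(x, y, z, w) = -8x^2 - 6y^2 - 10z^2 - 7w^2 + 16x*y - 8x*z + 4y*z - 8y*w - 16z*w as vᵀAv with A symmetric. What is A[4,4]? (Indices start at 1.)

-7

The coefficient of w^2 in Q is -7, and that is exactly A[4,4].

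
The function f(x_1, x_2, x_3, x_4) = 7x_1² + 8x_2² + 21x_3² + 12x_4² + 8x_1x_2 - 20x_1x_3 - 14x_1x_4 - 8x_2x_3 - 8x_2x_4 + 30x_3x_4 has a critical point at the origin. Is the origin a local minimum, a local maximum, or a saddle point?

local minimum

The Hessian at the origin is H = [[14, 8, -20, -14], [8, 16, -8, -8], [-20, -8, 42, 30], [-14, -8, 30, 24]].
Congruent diagonalization of H (simultaneous row and column reduction) yields pivots 14, 80/7, 62/5, 60/31.
So there are 4 positive pivots.
H is positive definite, so the origin is a strict local minimum.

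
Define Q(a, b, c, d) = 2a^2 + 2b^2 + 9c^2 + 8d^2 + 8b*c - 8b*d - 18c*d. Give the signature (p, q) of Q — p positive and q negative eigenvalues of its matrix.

(3, 1)

The symmetric matrix is A = [[2, 0, 0, 0], [0, 2, 4, -4], [0, 4, 9, -9], [0, -4, -9, 8]].
Applying the same elementary operations to the rows and columns of A produces a congruent diagonal matrix with entries 2, 2, 1, -1.
That gives 3 positive, 1 negative pivots.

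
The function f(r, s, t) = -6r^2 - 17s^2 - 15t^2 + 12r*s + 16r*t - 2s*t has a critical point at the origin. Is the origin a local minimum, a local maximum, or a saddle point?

saddle point

The Hessian at the origin is H = [[-12, 12, 16], [12, -34, -2], [16, -2, -30]].
Applying the same elementary operations to the rows and columns of H produces a congruent diagonal matrix with entries -12, -22, 8/33.
That gives 1 positive, 2 negative pivots.
H is indefinite, so the origin is a saddle point.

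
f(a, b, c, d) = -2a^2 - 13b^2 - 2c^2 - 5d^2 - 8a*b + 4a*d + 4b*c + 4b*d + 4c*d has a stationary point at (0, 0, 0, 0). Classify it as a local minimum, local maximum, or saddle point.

local maximum

The Hessian at the origin is H = [[-4, -8, 0, 4], [-8, -26, 4, 4], [0, 4, -4, 4], [4, 4, 4, -10]].
An LDLᵀ factorisation of H has diagonal entries -4, -10, -12/5, -2.
That gives 4 negative pivots.
H is negative definite, so the origin is a strict local maximum.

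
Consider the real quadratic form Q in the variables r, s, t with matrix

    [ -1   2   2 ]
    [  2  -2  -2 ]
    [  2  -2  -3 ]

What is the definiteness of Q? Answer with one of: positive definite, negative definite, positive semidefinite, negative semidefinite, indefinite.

Congruent diagonalization of A (simultaneous row and column reduction) yields pivots -1, 2, -1.
So there are 1 positive, 2 negative pivots.
Hence Q is indefinite.

indefinite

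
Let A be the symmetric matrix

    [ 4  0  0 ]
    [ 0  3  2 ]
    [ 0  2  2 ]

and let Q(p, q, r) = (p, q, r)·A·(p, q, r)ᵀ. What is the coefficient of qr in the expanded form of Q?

4

The coefficient of qr is A[2,3] + A[3,2] = 2·2 = 4.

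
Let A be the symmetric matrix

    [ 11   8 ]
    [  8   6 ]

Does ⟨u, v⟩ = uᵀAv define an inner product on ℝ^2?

Leading principal minors: Δ_1 = 11, Δ_2 = 2.
All leading principal minors are positive, so by Sylvester's criterion Q is positive definite.
⟨·,·⟩ is an inner product exactly when A is positive definite.

yes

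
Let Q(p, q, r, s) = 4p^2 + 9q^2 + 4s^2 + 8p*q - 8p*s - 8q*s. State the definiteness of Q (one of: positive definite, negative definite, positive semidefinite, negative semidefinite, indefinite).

positive semidefinite

The associated matrix is A = [[4, 4, 0, -4], [4, 9, 0, -4], [0, 0, 0, 0], [-4, -4, 0, 4]].
Applying the same elementary operations to the rows and columns of A produces a congruent diagonal matrix with entries 4, 5, 0, 0.
Counting signs: 2 positive, 2 zero.
Hence Q is positive semidefinite.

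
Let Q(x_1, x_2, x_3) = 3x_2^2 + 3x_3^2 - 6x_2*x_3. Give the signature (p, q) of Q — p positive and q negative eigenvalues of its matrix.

Write A = [[0, 0, 0], [0, 3, -3], [0, -3, 3]].
Applying the same elementary operations to the rows and columns of A produces a congruent diagonal matrix with entries 0, 3, 0.
That gives 1 positive, 2 zero pivots.

(1, 0)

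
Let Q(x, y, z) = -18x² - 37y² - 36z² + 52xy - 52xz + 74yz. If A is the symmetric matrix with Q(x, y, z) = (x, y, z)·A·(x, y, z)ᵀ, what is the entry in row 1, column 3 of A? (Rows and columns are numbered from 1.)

-26

The coefficient of x·z in Q is -52. For a symmetric A this equals A[1,3] + A[3,1] = 2·A[1,3].
So A[1,3] = -52/2 = -26.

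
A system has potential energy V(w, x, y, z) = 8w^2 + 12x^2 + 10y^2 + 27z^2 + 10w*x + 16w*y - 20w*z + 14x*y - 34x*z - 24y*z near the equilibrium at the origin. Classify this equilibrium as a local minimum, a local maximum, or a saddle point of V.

The Hessian at the origin is H = [[16, 10, 16, -20], [10, 24, 14, -34], [16, 14, 20, -24], [-20, -34, -24, 54]].
Row-reducing H symmetrically gives the diagonal entries 16, 71/4, 220/71, 30/11.
That gives 4 positive pivots.
H is positive definite, so the origin is a strict local minimum.

local minimum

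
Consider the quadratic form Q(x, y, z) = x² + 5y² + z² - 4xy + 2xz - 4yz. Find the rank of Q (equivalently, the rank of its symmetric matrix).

The symmetric matrix is A = [[1, -2, 1], [-2, 5, -2], [1, -2, 1]].
Congruent diagonalization of A (simultaneous row and column reduction) yields pivots 1, 1, 0.
So there are 2 positive, 1 zero pivots.
The rank is the number of nonzero pivots: 2.

2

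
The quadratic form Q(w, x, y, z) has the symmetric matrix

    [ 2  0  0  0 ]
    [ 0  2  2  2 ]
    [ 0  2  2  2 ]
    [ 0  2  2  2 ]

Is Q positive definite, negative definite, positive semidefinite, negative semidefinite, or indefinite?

positive semidefinite

Row-reducing A symmetrically gives the diagonal entries 2, 2, 0, 0.
Counting signs: 2 positive, 2 zero.
Hence Q is positive semidefinite.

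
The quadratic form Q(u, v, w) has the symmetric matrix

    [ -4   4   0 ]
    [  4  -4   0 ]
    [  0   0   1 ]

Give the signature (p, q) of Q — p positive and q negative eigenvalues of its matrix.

(1, 1)

Applying the same elementary operations to the rows and columns of A produces a congruent diagonal matrix with entries -4, 0, 1.
So there are 1 positive, 1 negative, 1 zero pivots.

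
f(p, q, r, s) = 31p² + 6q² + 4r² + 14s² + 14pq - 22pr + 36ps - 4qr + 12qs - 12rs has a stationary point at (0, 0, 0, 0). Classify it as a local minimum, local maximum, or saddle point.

local minimum

The Hessian at the origin is H = [[62, 14, -22, 36], [14, 12, -4, 12], [-22, -4, 8, -12], [36, 12, -12, 28]].
Congruent diagonalization of H (simultaneous row and column reduction) yields pivots 62, 274/31, 12/137, 4.
Counting signs: 4 positive.
H is positive definite, so the origin is a strict local minimum.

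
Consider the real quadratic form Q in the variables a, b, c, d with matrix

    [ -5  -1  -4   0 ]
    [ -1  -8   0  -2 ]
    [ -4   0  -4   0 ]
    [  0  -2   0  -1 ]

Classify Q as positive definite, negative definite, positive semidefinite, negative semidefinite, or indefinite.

negative definite

Row-reducing A symmetrically gives the diagonal entries -5, -39/5, -28/39, -3/7.
Counting signs: 4 negative.
Hence Q is negative definite.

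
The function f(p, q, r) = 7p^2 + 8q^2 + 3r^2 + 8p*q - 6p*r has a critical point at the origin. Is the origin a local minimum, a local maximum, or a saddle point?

The Hessian at the origin is H = [[14, 8, -6], [8, 16, 0], [-6, 0, 6]].
An LDLᵀ factorisation of H has diagonal entries 14, 80/7, 12/5.
That gives 3 positive pivots.
H is positive definite, so the origin is a strict local minimum.

local minimum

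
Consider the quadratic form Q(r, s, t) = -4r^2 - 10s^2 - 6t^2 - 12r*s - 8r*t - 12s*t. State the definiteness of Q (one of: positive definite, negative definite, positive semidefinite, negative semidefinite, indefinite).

negative definite

Write A = [[-4, -6, -4], [-6, -10, -6], [-4, -6, -6]].
Symmetric row and column elimination reduces A to a congruent diagonal form with pivots -4, -1, -2.
So there are 3 negative pivots.
Hence Q is negative definite.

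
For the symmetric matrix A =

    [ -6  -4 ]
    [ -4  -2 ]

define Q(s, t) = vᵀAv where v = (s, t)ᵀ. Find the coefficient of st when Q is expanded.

The coefficient of st is A[1,2] + A[2,1] = 2·(-4) = -8.

-8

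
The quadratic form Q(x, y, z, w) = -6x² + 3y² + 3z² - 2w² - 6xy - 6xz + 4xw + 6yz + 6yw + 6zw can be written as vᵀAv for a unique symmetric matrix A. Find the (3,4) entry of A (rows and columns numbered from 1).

3

The coefficient of z·w in Q is 6. For a symmetric A this equals A[3,4] + A[4,3] = 2·A[3,4].
So A[3,4] = 6/2 = 3.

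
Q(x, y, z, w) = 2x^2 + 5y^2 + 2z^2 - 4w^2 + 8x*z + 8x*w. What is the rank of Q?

4

The symmetric matrix is A = [[2, 0, 4, 4], [0, 5, 0, 0], [4, 0, 2, 0], [4, 0, 0, -4]].
Row-reducing A symmetrically gives the diagonal entries 2, 5, -6, -4/3.
That gives 2 positive, 2 negative pivots.
The rank is the number of nonzero pivots: 4.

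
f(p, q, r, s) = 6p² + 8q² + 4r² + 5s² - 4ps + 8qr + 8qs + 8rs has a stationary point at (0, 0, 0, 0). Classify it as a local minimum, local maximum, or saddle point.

local minimum

The Hessian at the origin is H = [[12, 0, 0, -4], [0, 16, 8, 8], [0, 8, 8, 8], [-4, 8, 8, 10]].
Congruent diagonalization of H (simultaneous row and column reduction) yields pivots 12, 16, 4, 2/3.
That gives 4 positive pivots.
H is positive definite, so the origin is a strict local minimum.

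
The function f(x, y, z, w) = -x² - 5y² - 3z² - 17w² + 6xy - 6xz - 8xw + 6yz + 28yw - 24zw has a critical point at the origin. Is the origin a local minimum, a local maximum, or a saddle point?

saddle point

The Hessian at the origin is H = [[-2, 6, -6, -8], [6, -10, 6, 28], [-6, 6, -6, -24], [-8, 28, -24, -34]].
Applying the same elementary operations to the rows and columns of H produces a congruent diagonal matrix with entries -2, 8, -6, 2.
So there are 2 positive, 2 negative pivots.
H is indefinite, so the origin is a saddle point.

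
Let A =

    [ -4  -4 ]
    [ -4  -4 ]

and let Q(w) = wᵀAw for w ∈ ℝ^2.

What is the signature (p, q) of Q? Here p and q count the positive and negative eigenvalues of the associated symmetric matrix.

(0, 1)

Symmetric row and column elimination reduces A to a congruent diagonal form with pivots -4, 0.
So there are 1 negative, 1 zero pivots.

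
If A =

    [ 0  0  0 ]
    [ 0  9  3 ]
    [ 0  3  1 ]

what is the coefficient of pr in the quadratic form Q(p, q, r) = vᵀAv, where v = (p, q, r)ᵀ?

The coefficient of pr is A[1,3] + A[3,1] = 2·0 = 0.

0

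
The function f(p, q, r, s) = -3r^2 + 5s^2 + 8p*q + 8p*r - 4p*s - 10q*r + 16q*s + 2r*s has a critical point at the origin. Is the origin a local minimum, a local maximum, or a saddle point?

saddle point

The Hessian at the origin is H = [[0, 8, 8, -4], [8, 0, -10, 16], [8, -10, -6, 2], [-4, 16, 2, 10]].
H is indefinite, so the origin is a saddle point.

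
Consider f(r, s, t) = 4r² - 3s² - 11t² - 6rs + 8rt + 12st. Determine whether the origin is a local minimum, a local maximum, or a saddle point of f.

saddle point

The Hessian at the origin is H = [[8, -6, 8], [-6, -6, 12], [8, 12, -22]].
Row-reducing H symmetrically gives the diagonal entries 8, -21/2, 6/7.
That gives 2 positive, 1 negative pivots.
H is indefinite, so the origin is a saddle point.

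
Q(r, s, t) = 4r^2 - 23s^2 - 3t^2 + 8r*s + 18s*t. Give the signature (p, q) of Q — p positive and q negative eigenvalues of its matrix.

The associated matrix is A = [[4, 4, 0], [4, -23, 9], [0, 9, -3]].
Applying the same elementary operations to the rows and columns of A produces a congruent diagonal matrix with entries 4, -27, 0.
So there are 1 positive, 1 negative, 1 zero pivots.

(1, 1)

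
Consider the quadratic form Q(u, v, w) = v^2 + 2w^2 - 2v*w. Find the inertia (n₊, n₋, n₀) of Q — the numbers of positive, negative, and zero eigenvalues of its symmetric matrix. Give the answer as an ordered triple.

The symmetric matrix is A = [[0, 0, 0], [0, 1, -1], [0, -1, 2]].
Symmetric row and column elimination reduces A to a congruent diagonal form with pivots 0, 1, 1.
Counting signs: 2 positive, 1 zero.

(2, 0, 1)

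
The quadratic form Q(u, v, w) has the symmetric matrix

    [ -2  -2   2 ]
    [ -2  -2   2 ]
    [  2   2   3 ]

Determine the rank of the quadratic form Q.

Symmetric row and column elimination reduces A to a congruent diagonal form with pivots -2, 0, 5.
So there are 1 positive, 1 negative, 1 zero pivots.
The rank is the number of nonzero pivots: 2.

2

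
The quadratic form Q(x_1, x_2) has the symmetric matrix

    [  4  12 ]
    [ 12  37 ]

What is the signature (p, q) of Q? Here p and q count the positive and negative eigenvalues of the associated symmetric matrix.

Symmetric row and column elimination reduces A to a congruent diagonal form with pivots 4, 1.
Counting signs: 2 positive.

(2, 0)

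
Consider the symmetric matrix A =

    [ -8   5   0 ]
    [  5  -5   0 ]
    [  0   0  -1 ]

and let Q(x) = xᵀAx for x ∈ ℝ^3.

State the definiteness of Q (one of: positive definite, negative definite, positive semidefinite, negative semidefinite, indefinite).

negative definite

Row-reducing A symmetrically gives the diagonal entries -8, -15/8, -1.
Counting signs: 3 negative.
Hence Q is negative definite.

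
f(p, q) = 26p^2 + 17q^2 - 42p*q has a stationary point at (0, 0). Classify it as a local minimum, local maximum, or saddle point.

The Hessian at the origin is H = [[52, -42], [-42, 34]].
det H = 52·34 − (-42)² = 4 > 0 and H[1,1] = 52 > 0, so H is positive definite.
Therefore the origin is a local minimum.

local minimum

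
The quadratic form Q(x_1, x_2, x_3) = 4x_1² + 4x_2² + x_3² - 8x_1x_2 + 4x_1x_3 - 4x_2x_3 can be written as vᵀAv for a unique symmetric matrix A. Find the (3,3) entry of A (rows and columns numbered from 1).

1

The coefficient of x_3² in Q is 1, and that is exactly A[3,3].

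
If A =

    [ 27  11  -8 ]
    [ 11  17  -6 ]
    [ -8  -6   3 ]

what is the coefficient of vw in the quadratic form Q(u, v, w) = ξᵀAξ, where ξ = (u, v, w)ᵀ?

The coefficient of vw is A[2,3] + A[3,2] = 2·(-6) = -12.

-12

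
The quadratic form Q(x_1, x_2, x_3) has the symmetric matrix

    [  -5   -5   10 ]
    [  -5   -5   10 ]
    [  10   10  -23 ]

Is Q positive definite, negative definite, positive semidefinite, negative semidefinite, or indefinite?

Symmetric row and column elimination reduces A to a congruent diagonal form with pivots -5, 0, -3.
That gives 2 negative, 1 zero pivots.
Hence Q is negative semidefinite.

negative semidefinite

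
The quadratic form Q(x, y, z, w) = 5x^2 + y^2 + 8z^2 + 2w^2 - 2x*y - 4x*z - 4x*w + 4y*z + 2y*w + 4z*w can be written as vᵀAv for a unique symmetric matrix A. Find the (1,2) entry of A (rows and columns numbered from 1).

The coefficient of x·y in Q is -2. For a symmetric A this equals A[1,2] + A[2,1] = 2·A[1,2].
So A[1,2] = -2/2 = -1.

-1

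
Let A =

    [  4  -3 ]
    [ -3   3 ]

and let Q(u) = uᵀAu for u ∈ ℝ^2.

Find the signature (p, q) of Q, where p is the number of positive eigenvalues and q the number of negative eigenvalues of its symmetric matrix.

An LDLᵀ factorisation of A has diagonal entries 4, 3/4.
Counting signs: 2 positive.

(2, 0)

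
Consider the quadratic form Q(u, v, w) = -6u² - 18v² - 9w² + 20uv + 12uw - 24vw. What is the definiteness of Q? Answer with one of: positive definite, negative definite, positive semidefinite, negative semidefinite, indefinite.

The symmetric matrix is A = [[-6, 10, 6], [10, -18, -12], [6, -12, -9]].
Applying the same elementary operations to the rows and columns of A produces a congruent diagonal matrix with entries -6, -4/3, 0.
That gives 2 negative, 1 zero pivots.
Hence Q is negative semidefinite.

negative semidefinite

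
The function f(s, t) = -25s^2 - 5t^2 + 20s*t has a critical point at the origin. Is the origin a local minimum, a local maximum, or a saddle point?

The Hessian at the origin is H = [[-50, 20], [20, -10]].
det H = -50·-10 − (20)² = 100 > 0 and H[1,1] = -50 < 0, so H is negative definite.
Therefore the origin is a local maximum.

local maximum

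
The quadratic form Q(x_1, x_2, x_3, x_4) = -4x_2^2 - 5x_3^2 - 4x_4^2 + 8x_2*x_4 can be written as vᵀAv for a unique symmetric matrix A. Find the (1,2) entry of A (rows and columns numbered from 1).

0

The coefficient of x_1·x_2 in Q is 0. For a symmetric A this equals A[1,2] + A[2,1] = 2·A[1,2].
So A[1,2] = 0/2 = 0.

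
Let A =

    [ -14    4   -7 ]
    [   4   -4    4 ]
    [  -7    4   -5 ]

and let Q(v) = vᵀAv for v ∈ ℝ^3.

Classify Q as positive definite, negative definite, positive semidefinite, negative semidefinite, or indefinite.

Leading principal minors: Δ_1 = -14, Δ_2 = 40, Δ_3 = -4.
The signs alternate starting with Δ_1 < 0, so by Sylvester's criterion Q is negative definite.

negative definite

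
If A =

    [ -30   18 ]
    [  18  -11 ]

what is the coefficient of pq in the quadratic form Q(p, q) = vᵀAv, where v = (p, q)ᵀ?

36

The coefficient of pq is A[1,2] + A[2,1] = 2·18 = 36.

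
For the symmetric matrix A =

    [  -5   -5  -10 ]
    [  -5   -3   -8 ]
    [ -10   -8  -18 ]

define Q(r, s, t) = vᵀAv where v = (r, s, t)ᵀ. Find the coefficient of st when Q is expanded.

-16

The coefficient of st is A[2,3] + A[3,2] = 2·(-8) = -16.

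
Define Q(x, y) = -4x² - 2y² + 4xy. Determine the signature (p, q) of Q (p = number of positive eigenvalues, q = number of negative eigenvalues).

Write A = [[-4, 2], [2, -2]].
Applying the same elementary operations to the rows and columns of A produces a congruent diagonal matrix with entries -4, -1.
Counting signs: 2 negative.

(0, 2)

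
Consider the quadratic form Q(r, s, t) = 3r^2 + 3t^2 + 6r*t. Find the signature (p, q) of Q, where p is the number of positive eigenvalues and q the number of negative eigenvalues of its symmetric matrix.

The symmetric matrix is A = [[3, 0, 3], [0, 0, 0], [3, 0, 3]].
Congruent diagonalization of A (simultaneous row and column reduction) yields pivots 3, 0, 0.
Counting signs: 1 positive, 2 zero.

(1, 0)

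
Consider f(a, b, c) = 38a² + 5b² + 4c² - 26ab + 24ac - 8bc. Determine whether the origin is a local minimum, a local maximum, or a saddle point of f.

local minimum

The Hessian at the origin is H = [[76, -26, 24], [-26, 10, -8], [24, -8, 8]].
Congruent diagonalization of H (simultaneous row and column reduction) yields pivots 76, 21/19, 8/21.
That gives 3 positive pivots.
H is positive definite, so the origin is a strict local minimum.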